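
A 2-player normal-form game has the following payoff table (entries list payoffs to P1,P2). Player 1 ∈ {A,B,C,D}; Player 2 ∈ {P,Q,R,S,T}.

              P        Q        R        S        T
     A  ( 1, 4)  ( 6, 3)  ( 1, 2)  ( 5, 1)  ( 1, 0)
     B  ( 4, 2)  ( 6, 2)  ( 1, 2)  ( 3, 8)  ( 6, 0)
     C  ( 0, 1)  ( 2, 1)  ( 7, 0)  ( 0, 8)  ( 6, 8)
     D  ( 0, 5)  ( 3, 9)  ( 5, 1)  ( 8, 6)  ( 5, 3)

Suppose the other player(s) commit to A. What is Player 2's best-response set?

P2 best: {P}

u_2(P vs A) = 4
u_2(Q vs A) = 3
u_2(R vs A) = 2
u_2(S vs A) = 1
u_2(T vs A) = 0
max payoff 4 at {P}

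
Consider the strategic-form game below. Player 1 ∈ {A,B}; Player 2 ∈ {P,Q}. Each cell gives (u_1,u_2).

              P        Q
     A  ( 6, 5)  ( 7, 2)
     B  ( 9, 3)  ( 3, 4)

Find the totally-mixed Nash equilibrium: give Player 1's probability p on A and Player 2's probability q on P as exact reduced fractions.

(p,q) = (1/4, 4/7)

P1 indiff ⇒ q·6+(1-q)·7 = q·9+(1-q)·3 ⇒ q(-3) = (1-q)(-4) ⇒ q = 4/7
P2 indiff ⇒ p·5+(1-p)·3 = p·2+(1-p)·4 ⇒ p(3) = (1-p)(1) ⇒ p = 1/4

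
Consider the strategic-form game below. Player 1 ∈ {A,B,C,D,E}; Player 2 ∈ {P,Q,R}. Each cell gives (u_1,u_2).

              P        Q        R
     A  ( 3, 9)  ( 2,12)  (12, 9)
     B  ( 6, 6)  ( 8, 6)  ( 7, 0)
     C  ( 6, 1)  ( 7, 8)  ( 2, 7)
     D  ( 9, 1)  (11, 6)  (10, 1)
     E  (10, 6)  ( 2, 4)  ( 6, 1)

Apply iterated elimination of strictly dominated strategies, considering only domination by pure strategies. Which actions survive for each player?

Survivors P1:{D,E} P2:{P,Q}

P1 drop B (D beats it: P:9>6 Q:11>8 R:10>7)
P1 drop C (D beats it: P:9>6 Q:11>7 R:10>2)
P2 drop R (Q beats it: A:12>9 D:6>1 E:4>1)
P1 drop A (D beats it: P:9>3 Q:11>2)
P1→{D,E} P2→{P,Q}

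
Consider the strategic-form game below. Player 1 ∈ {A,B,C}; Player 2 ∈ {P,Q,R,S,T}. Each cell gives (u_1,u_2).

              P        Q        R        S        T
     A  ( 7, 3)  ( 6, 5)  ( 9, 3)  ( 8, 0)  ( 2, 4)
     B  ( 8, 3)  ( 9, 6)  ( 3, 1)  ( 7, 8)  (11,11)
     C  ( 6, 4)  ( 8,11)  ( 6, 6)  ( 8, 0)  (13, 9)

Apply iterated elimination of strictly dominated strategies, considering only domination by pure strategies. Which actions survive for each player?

Remaining: P1:{B,C} P2:{Q,T}

P2 drop P (Q beats it: A:5>3 B:6>3 C:11>4)
P2 drop R (Q beats it: A:5>3 B:6>1 C:11>6)
P2 drop S (T beats it: A:4>0 B:11>8 C:9>0)
P1 drop A (B beats it: Q:9>6 T:11>2)
P1→{B,C} P2→{Q,T}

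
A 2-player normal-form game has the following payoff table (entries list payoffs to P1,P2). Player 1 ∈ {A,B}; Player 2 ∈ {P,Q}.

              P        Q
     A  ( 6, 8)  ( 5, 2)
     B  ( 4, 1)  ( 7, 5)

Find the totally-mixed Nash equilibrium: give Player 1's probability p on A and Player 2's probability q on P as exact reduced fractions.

P1 mixes 2/5 on A; P2 mixes 1/2 on P

P1 indiff ⇒ q·6+(1-q)·5 = q·4+(1-q)·7 ⇒ q(2) = (1-q)(2) ⇒ q = 1/2
P2 indiff ⇒ p·8+(1-p)·1 = p·2+(1-p)·5 ⇒ p(6) = (1-p)(4) ⇒ p = 2/5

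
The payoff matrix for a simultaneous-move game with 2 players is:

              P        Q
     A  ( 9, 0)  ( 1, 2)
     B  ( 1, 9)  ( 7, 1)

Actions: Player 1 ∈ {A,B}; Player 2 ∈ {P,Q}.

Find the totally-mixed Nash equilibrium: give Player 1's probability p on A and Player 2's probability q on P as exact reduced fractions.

P1 indiff ⇒ q·9+(1-q)·1 = q·1+(1-q)·7 ⇒ q(8) = (1-q)(6) ⇒ q = 3/7
P2 indiff ⇒ p·0+(1-p)·9 = p·2+(1-p)·1 ⇒ p(-2) = (1-p)(-8) ⇒ p = 4/5

(p,q) = (4/5, 3/7)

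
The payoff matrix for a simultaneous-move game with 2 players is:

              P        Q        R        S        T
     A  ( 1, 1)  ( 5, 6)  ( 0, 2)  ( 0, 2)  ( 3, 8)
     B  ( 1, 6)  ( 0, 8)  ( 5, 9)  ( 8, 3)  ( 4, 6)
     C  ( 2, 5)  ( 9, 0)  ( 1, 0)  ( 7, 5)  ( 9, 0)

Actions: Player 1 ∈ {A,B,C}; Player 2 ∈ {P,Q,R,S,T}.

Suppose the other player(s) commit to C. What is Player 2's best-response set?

u_2(P vs C) = 5
u_2(Q vs C) = 0
u_2(R vs C) = 0
u_2(S vs C) = 5
u_2(T vs C) = 0
max payoff 5 at {P,S}

argmax u_2 = {P,S}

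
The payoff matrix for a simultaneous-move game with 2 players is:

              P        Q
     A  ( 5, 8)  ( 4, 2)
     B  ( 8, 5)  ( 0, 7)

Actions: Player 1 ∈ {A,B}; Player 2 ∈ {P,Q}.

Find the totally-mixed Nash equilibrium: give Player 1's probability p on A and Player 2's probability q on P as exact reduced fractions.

P1 indiff ⇒ q·5+(1-q)·4 = q·8+(1-q)·0 ⇒ q(-3) = (1-q)(-4) ⇒ q = 4/7
P2 indiff ⇒ p·8+(1-p)·5 = p·2+(1-p)·7 ⇒ p(6) = (1-p)(2) ⇒ p = 1/4

(p,q) = (1/4, 4/7)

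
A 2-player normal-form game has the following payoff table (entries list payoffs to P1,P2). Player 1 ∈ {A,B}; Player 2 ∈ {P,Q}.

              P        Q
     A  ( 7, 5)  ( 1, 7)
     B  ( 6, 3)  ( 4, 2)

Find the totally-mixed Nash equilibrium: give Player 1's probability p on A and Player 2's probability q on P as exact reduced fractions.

p=1/3, q=3/4

P1 indiff ⇒ q·7+(1-q)·1 = q·6+(1-q)·4 ⇒ q(1) = (1-q)(3) ⇒ q = 3/4
P2 indiff ⇒ p·5+(1-p)·3 = p·7+(1-p)·2 ⇒ p(-2) = (1-p)(-1) ⇒ p = 1/3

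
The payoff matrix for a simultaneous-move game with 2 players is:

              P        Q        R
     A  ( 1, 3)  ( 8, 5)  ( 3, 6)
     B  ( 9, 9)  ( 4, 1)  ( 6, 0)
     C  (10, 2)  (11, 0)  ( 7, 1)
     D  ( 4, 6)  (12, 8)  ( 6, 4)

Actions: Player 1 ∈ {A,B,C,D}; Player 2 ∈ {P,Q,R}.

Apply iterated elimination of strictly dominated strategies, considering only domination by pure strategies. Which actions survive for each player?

P1 drop A (C beats it: P:10>1 Q:11>8 R:7>3)
P1 drop B (C beats it: P:10>9 Q:11>4 R:7>6)
P2 drop R (P beats it: C:2>1 D:6>4)
P1→{C,D} P2→{P,Q}

Survivors P1:{C,D} P2:{P,Q}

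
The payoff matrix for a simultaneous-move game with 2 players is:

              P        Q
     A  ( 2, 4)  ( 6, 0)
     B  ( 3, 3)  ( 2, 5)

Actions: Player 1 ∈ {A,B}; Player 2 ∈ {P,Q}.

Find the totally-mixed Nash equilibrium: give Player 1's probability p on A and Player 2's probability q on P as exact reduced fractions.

P1 mixes 1/3 on A; P2 mixes 4/5 on P

P1 indiff ⇒ q·2+(1-q)·6 = q·3+(1-q)·2 ⇒ q(-1) = (1-q)(-4) ⇒ q = 4/5
P2 indiff ⇒ p·4+(1-p)·3 = p·0+(1-p)·5 ⇒ p(4) = (1-p)(2) ⇒ p = 1/3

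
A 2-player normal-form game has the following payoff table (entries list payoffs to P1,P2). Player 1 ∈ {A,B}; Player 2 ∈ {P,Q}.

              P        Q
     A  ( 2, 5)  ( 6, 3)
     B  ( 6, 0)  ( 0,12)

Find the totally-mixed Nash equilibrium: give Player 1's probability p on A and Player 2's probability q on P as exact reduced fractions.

P1 indiff ⇒ q·2+(1-q)·6 = q·6+(1-q)·0 ⇒ q(-4) = (1-q)(-6) ⇒ q = 3/5
P2 indiff ⇒ p·5+(1-p)·0 = p·3+(1-p)·12 ⇒ p(2) = (1-p)(12) ⇒ p = 6/7

(p,q) = (6/7, 3/5)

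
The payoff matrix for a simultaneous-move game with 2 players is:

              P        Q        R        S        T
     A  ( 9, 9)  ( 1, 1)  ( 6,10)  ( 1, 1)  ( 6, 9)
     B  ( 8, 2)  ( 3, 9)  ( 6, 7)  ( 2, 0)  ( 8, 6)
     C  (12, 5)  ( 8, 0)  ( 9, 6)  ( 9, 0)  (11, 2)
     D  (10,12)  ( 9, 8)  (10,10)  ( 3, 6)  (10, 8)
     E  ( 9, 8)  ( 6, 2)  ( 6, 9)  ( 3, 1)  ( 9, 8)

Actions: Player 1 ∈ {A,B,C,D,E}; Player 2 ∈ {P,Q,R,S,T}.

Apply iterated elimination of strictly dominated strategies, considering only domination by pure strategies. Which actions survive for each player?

P1 drop A (C beats it: P:12>9 Q:8>1 R:9>6 S:9>1 T:11>6)
P1 drop B (C beats it: P:12>8 Q:8>3 R:9>6 S:9>2 T:11>8)
P1 drop E (C beats it: P:12>9 Q:8>6 R:9>6 S:9>3 T:11>9)
P2 drop Q (P beats it: C:5>0 D:12>8)
P2 drop S (P beats it: C:5>0 D:12>6)
P2 drop T (P beats it: C:5>2 D:12>8)
P1→{C,D} P2→{P,R}

Survivors P1:{C,D} P2:{P,R}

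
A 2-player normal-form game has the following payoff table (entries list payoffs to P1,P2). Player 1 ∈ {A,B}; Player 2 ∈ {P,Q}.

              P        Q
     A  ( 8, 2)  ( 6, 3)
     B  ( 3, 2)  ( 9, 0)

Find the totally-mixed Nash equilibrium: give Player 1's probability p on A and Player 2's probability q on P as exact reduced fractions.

p=2/3, q=3/8

P1 indiff ⇒ q·8+(1-q)·6 = q·3+(1-q)·9 ⇒ q(5) = (1-q)(3) ⇒ q = 3/8
P2 indiff ⇒ p·2+(1-p)·2 = p·3+(1-p)·0 ⇒ p(-1) = (1-p)(-2) ⇒ p = 2/3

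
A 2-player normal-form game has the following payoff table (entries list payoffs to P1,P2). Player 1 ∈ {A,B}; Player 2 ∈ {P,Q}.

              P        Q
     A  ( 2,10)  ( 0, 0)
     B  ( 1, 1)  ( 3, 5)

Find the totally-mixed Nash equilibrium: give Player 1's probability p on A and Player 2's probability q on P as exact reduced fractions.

(p,q) = (2/7, 3/4)

P1 indiff ⇒ q·2+(1-q)·0 = q·1+(1-q)·3 ⇒ q(1) = (1-q)(3) ⇒ q = 3/4
P2 indiff ⇒ p·10+(1-p)·1 = p·0+(1-p)·5 ⇒ p(10) = (1-p)(4) ⇒ p = 2/7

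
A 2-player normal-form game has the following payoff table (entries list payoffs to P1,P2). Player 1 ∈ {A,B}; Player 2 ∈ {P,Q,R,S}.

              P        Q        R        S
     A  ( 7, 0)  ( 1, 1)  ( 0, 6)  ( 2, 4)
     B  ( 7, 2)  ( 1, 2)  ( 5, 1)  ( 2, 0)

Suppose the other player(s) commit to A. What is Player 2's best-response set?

argmax u_2 = {R}

u_2(P vs A) = 0
u_2(Q vs A) = 1
u_2(R vs A) = 6
u_2(S vs A) = 4
max payoff 6 at {R}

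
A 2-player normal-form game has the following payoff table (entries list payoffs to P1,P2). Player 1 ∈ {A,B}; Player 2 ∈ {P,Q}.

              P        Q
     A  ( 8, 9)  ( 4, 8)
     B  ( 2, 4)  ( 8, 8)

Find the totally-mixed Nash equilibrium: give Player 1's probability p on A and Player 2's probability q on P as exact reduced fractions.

P1 mixes 4/5 on A; P2 mixes 2/5 on P

P1 indiff ⇒ q·8+(1-q)·4 = q·2+(1-q)·8 ⇒ q(6) = (1-q)(4) ⇒ q = 2/5
P2 indiff ⇒ p·9+(1-p)·4 = p·8+(1-p)·8 ⇒ p(1) = (1-p)(4) ⇒ p = 4/5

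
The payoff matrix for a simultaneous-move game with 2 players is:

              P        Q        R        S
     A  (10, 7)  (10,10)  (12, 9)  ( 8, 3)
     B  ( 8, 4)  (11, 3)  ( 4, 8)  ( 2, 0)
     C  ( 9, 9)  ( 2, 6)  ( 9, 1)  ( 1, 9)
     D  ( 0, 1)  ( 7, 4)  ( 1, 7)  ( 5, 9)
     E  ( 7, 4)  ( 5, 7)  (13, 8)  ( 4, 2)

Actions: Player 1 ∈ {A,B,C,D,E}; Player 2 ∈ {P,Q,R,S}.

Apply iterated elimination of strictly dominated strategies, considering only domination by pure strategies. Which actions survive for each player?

P1 drop C (A beats it: P:10>9 Q:10>2 R:12>9 S:8>1)
P1 drop D (A beats it: P:10>0 Q:10>7 R:12>1 S:8>5)
P2 drop P (R beats it: A:9>7 B:8>4 E:8>4)
P2 drop S (Q beats it: A:10>3 B:3>0 E:7>2)
P1→{A,B,E} P2→{Q,R}

Remaining: P1:{A,B,E} P2:{Q,R}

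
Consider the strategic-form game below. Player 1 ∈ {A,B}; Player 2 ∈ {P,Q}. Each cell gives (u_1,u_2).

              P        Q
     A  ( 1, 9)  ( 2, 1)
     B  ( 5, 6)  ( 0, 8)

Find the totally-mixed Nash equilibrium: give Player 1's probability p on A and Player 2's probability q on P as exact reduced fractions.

p=1/5, q=1/3

P1 indiff ⇒ q·1+(1-q)·2 = q·5+(1-q)·0 ⇒ q(-4) = (1-q)(-2) ⇒ q = 1/3
P2 indiff ⇒ p·9+(1-p)·6 = p·1+(1-p)·8 ⇒ p(8) = (1-p)(2) ⇒ p = 1/5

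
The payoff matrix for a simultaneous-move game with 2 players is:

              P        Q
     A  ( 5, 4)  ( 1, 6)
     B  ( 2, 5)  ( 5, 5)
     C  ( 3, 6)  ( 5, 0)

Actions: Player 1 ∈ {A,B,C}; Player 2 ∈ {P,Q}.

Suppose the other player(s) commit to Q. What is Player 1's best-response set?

u_1(A vs Q) = 1
u_1(B vs Q) = 5
u_1(C vs Q) = 5
max payoff 5 at {B,C}

BR_1 = {B,C}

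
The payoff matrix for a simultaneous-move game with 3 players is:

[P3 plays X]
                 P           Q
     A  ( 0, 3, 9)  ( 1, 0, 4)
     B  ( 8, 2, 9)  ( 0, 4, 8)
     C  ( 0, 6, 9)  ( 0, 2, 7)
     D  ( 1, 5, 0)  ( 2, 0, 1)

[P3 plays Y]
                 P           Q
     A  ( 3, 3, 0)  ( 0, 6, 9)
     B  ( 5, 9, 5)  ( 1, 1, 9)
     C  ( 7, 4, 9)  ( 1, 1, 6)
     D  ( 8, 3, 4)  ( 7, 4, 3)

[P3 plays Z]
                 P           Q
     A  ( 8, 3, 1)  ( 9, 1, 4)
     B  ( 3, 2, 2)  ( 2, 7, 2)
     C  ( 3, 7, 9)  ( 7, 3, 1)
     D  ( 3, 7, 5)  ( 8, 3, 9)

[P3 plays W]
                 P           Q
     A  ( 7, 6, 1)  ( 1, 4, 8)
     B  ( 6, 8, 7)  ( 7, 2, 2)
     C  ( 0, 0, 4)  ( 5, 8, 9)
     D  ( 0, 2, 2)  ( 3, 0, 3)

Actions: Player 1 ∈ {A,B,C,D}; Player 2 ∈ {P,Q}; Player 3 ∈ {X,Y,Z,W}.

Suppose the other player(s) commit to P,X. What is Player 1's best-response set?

u_1(A vs P,X) = 0
u_1(B vs P,X) = 8
u_1(C vs P,X) = 0
u_1(D vs P,X) = 1
max payoff 8 at {B}

argmax u_1 = {B}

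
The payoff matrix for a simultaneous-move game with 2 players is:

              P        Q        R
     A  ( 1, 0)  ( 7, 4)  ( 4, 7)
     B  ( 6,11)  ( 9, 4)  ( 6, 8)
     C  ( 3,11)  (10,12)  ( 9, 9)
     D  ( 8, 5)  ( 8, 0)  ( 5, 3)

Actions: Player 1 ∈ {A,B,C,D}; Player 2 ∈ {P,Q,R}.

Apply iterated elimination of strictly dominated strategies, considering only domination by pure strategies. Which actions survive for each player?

P1 drop A (B beats it: P:6>1 Q:9>7 R:6>4)
P2 drop R (P beats it: B:11>8 C:11>9 D:5>3)
P1→{B,C,D} P2→{P,Q}

Remaining: P1:{B,C,D} P2:{P,Q}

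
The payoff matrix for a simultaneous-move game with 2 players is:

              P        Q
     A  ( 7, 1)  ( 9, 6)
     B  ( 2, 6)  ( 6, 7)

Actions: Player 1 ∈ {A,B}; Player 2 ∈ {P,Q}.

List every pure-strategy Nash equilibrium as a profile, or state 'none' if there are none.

PSNE = {(A,Q)}

(A,P): not NE [P2→Q gives 6>1]
(A,Q): NE
(B,P): not NE [P1→A gives 7>2; P2→Q gives 7>6]
(B,Q): not NE [P1→A gives 9>6]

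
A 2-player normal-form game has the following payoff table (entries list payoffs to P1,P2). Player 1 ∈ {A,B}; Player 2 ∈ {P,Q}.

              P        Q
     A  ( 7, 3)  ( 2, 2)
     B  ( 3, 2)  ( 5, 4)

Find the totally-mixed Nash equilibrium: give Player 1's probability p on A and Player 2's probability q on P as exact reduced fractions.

p=2/3, q=3/7

P1 indiff ⇒ q·7+(1-q)·2 = q·3+(1-q)·5 ⇒ q(4) = (1-q)(3) ⇒ q = 3/7
P2 indiff ⇒ p·3+(1-p)·2 = p·2+(1-p)·4 ⇒ p(1) = (1-p)(2) ⇒ p = 2/3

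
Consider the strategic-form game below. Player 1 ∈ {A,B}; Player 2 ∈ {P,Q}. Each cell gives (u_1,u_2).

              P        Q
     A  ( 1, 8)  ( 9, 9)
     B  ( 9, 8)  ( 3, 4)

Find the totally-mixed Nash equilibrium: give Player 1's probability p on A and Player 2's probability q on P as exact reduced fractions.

P1 indiff ⇒ q·1+(1-q)·9 = q·9+(1-q)·3 ⇒ q(-8) = (1-q)(-6) ⇒ q = 3/7
P2 indiff ⇒ p·8+(1-p)·8 = p·9+(1-p)·4 ⇒ p(-1) = (1-p)(-4) ⇒ p = 4/5

p=4/5, q=3/7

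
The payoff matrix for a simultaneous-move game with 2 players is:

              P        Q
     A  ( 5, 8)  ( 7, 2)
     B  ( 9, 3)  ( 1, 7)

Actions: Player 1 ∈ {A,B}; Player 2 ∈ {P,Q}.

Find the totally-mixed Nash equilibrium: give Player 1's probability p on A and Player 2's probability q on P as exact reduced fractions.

P1 indiff ⇒ q·5+(1-q)·7 = q·9+(1-q)·1 ⇒ q(-4) = (1-q)(-6) ⇒ q = 3/5
P2 indiff ⇒ p·8+(1-p)·3 = p·2+(1-p)·7 ⇒ p(6) = (1-p)(4) ⇒ p = 2/5

(p,q) = (2/5, 3/5)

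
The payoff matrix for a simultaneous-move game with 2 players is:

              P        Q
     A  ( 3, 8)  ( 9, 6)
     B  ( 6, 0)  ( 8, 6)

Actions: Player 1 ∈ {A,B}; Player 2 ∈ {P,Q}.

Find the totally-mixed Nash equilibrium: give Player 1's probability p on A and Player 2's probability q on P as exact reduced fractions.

p=3/4, q=1/4

P1 indiff ⇒ q·3+(1-q)·9 = q·6+(1-q)·8 ⇒ q(-3) = (1-q)(-1) ⇒ q = 1/4
P2 indiff ⇒ p·8+(1-p)·0 = p·6+(1-p)·6 ⇒ p(2) = (1-p)(6) ⇒ p = 3/4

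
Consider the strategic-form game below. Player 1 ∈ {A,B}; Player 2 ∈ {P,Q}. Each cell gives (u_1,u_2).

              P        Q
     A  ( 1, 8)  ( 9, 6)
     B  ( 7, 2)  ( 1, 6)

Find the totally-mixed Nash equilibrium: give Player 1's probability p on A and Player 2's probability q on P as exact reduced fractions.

p=2/3, q=4/7

P1 indiff ⇒ q·1+(1-q)·9 = q·7+(1-q)·1 ⇒ q(-6) = (1-q)(-8) ⇒ q = 4/7
P2 indiff ⇒ p·8+(1-p)·2 = p·6+(1-p)·6 ⇒ p(2) = (1-p)(4) ⇒ p = 2/3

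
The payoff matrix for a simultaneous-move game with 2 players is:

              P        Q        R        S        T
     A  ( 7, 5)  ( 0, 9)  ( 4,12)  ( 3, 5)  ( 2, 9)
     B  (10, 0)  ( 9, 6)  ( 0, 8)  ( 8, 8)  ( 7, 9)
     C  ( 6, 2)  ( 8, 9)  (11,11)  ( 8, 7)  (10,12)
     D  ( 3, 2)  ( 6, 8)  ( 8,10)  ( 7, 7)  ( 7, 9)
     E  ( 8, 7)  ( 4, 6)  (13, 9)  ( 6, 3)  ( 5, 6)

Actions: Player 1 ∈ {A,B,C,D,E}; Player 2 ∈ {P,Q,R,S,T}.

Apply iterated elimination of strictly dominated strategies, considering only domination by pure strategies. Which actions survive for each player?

P1 drop A (E beats it: P:8>7 Q:4>0 R:13>4 S:6>3 T:5>2)
P1 drop D (C beats it: P:6>3 Q:8>6 R:11>8 S:8>7 T:10>7)
P2 drop P (R beats it: B:8>0 C:11>2 E:9>7)
P2 drop Q (R beats it: B:8>6 C:11>9 E:9>6)
P2 drop S (T beats it: B:9>8 C:12>7 E:6>3)
P1 drop B (C beats it: R:11>0 T:10>7)
P1→{C,E} P2→{R,T}

Remaining: P1:{C,E} P2:{R,T}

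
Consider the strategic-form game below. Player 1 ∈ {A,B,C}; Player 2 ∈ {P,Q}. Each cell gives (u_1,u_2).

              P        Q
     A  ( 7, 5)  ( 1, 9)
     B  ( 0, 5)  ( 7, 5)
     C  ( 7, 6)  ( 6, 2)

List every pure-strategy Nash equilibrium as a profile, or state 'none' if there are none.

NE set: (B,Q), (C,P)

(A,P): not NE [P2→Q gives 9>5]
(A,Q): not NE [P1→B gives 7>1]
(B,P): not NE [P1→C gives 7>0]
(B,Q): NE
(C,P): NE
(C,Q): not NE [P1→B gives 7>6; P2→P gives 6>2]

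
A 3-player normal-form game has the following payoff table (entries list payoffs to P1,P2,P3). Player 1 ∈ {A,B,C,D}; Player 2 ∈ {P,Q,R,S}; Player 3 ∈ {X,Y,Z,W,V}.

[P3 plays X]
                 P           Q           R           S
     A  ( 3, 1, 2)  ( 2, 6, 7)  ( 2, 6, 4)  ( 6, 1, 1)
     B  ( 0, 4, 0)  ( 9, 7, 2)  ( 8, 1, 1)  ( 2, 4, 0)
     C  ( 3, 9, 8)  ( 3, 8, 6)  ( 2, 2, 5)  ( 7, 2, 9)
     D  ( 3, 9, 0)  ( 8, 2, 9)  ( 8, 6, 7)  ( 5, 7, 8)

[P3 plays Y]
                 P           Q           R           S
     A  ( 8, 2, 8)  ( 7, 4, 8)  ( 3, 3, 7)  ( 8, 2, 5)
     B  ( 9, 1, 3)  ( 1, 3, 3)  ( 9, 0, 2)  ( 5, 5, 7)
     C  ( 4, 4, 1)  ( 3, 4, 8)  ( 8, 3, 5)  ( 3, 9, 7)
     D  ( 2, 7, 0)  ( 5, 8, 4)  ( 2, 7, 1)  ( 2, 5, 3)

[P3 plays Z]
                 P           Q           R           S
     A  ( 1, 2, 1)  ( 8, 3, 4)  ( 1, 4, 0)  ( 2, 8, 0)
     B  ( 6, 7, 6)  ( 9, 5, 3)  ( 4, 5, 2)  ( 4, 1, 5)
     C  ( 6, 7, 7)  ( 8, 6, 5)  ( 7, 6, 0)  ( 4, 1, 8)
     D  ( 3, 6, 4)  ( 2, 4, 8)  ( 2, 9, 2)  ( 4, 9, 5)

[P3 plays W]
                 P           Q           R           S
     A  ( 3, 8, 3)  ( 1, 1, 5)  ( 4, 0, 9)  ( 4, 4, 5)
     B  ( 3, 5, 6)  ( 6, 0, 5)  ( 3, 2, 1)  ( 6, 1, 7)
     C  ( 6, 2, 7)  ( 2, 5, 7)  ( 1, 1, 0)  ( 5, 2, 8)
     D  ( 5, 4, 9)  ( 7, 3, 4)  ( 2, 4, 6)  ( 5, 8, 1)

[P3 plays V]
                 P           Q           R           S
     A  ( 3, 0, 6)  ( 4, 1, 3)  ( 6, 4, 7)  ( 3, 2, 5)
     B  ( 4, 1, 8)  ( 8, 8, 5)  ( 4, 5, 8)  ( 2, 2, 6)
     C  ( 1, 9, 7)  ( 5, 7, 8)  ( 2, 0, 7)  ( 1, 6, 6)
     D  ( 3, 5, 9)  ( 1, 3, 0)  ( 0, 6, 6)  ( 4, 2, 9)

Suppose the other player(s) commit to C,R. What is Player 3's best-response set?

u_3(X vs C,R) = 5
u_3(Y vs C,R) = 5
u_3(Z vs C,R) = 0
u_3(W vs C,R) = 0
u_3(V vs C,R) = 7
max payoff 7 at {V}

BR_3 = {V}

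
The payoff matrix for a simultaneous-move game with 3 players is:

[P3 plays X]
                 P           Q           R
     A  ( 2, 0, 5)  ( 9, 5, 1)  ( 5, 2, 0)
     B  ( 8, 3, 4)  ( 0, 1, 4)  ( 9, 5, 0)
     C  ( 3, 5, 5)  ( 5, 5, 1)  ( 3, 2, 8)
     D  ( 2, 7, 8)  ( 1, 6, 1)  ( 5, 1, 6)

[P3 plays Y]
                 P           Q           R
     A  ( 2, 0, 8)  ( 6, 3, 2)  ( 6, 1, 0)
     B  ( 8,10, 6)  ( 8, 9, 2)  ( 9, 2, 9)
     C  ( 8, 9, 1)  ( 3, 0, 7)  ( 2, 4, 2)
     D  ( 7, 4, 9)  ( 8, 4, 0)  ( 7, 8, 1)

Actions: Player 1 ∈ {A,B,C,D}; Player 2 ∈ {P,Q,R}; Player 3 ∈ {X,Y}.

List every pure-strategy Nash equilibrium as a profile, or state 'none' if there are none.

NE set: (B,P,Y)

(A,P,X): not NE [P1→B gives 8>2; P2→Q gives 5>0; P3→Y gives 8>5]
(A,P,Y): not NE [P1→C gives 8>2; P2→Q gives 3>0]
(A,Q,X): not NE [P3→Y gives 2>1]
(A,Q,Y): not NE [P1→D gives 8>6]
(A,R,X): not NE [P1→B gives 9>5; P2→Q gives 5>2]
(A,R,Y): not NE [P1→B gives 9>6; P2→Q gives 3>1]
(B,P,X): not NE [P2→R gives 5>3; P3→Y gives 6>4]
(B,P,Y): NE
(B,Q,X): not NE [P1→A gives 9>0; P2→R gives 5>1]
(B,Q,Y): not NE [P2→P gives 10>9; P3→X gives 4>2]
(B,R,X): not NE [P3→Y gives 9>0]
(B,R,Y): not NE [P2→P gives 10>2]
(C,P,X): not NE [P1→B gives 8>3]
(C,P,Y): not NE [P3→X gives 5>1]
(C,Q,X): not NE [P1→A gives 9>5; P3→Y gives 7>1]
(C,Q,Y): not NE [P1→D gives 8>3; P2→P gives 9>0]
(C,R,X): not NE [P1→B gives 9>3; P2→Q gives 5>2]
(C,R,Y): not NE [P1→B gives 9>2; P2→P gives 9>4; P3→X gives 8>2]
(D,P,X): not NE [P1→B gives 8>2; P3→Y gives 9>8]
(D,P,Y): not NE [P1→C gives 8>7; P2→R gives 8>4]
(D,Q,X): not NE [P1→A gives 9>1; P2→P gives 7>6]
(D,Q,Y): not NE [P2→R gives 8>4; P3→X gives 1>0]
(D,R,X): not NE [P1→B gives 9>5; P2→P gives 7>1]
(D,R,Y): not NE [P1→B gives 9>7; P3→X gives 6>1]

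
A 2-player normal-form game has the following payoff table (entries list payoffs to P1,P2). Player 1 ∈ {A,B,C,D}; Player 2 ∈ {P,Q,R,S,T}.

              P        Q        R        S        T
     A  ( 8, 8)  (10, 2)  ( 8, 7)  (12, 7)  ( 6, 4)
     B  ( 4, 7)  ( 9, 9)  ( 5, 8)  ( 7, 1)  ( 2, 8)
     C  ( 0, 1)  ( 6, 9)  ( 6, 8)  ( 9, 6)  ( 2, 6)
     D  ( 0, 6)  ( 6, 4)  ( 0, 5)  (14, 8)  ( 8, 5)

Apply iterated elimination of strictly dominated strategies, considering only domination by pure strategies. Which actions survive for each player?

Survivors P1:{A,D} P2:{P,S}

P1 drop B (A beats it: P:8>4 Q:10>9 R:8>5 S:12>7 T:6>2)
P1 drop C (A beats it: P:8>0 Q:10>6 R:8>6 S:12>9 T:6>2)
P2 drop Q (P beats it: A:8>2 D:6>4)
P2 drop R (P beats it: A:8>7 D:6>5)
P2 drop T (P beats it: A:8>4 D:6>5)
P1→{A,D} P2→{P,S}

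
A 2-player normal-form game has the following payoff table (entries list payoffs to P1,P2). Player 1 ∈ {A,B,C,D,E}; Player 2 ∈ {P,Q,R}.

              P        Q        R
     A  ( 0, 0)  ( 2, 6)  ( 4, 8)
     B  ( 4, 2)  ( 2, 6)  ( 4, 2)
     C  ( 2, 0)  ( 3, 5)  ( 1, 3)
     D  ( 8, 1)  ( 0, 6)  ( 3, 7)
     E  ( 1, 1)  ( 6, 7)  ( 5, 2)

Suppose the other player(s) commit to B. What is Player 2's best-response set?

u_2(P vs B) = 2
u_2(Q vs B) = 6
u_2(R vs B) = 2
max payoff 6 at {Q}

P2 best: {Q}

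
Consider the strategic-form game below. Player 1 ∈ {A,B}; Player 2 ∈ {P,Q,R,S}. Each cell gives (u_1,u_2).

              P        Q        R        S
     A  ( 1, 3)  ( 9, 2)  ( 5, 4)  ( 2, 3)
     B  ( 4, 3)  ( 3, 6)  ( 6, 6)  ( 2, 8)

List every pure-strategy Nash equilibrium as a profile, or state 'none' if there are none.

(A,P): not NE [P1→B gives 4>1; P2→R gives 4>3]
(A,Q): not NE [P2→R gives 4>2]
(A,R): not NE [P1→B gives 6>5]
(A,S): not NE [P2→R gives 4>3]
(B,P): not NE [P2→S gives 8>3]
(B,Q): not NE [P1→A gives 9>3; P2→S gives 8>6]
(B,R): not NE [P2→S gives 8>6]
(B,S): NE

Nash profiles: (B,S)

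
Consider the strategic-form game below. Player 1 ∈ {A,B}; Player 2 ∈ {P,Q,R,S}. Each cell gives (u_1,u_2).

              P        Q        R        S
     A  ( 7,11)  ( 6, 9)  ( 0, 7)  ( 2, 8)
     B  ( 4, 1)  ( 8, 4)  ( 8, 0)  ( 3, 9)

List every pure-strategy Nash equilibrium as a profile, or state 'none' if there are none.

PSNE = {(A,P), (B,S)}

(A,P): NE
(A,Q): not NE [P1→B gives 8>6; P2→P gives 11>9]
(A,R): not NE [P1→B gives 8>0; P2→P gives 11>7]
(A,S): not NE [P1→B gives 3>2; P2→P gives 11>8]
(B,P): not NE [P1→A gives 7>4; P2→S gives 9>1]
(B,Q): not NE [P2→S gives 9>4]
(B,R): not NE [P2→S gives 9>0]
(B,S): NE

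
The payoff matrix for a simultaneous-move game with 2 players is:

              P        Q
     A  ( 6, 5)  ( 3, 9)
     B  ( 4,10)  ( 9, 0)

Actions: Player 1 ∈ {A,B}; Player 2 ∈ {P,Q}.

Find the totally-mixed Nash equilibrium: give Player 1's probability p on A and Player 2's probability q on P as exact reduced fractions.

P1 indiff ⇒ q·6+(1-q)·3 = q·4+(1-q)·9 ⇒ q(2) = (1-q)(6) ⇒ q = 3/4
P2 indiff ⇒ p·5+(1-p)·10 = p·9+(1-p)·0 ⇒ p(-4) = (1-p)(-10) ⇒ p = 5/7

(p,q) = (5/7, 3/4)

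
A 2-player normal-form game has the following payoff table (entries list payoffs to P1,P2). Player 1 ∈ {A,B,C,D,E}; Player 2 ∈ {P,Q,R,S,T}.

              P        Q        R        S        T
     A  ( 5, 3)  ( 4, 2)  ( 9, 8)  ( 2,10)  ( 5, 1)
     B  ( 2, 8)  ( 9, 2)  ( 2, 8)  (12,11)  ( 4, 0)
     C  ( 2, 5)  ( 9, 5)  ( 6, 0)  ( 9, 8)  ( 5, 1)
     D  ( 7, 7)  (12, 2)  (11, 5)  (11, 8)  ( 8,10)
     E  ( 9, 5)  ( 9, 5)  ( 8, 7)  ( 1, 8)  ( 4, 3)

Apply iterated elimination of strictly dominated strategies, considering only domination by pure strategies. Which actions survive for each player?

P1 drop A (D beats it: P:7>5 Q:12>4 R:11>9 S:11>2 T:8>5)
P1 drop C (D beats it: P:7>2 Q:12>9 R:11>6 S:11>9 T:8>5)
P2 drop P (S beats it: B:11>8 D:8>7 E:8>5)
P1 drop E (D beats it: Q:12>9 R:11>8 S:11>1 T:8>4)
P2 drop Q (R beats it: B:8>2 D:5>2)
P2 drop R (S beats it: B:11>8 D:8>5)
P1→{B,D} P2→{S,T}

Remaining: P1:{B,D} P2:{S,T}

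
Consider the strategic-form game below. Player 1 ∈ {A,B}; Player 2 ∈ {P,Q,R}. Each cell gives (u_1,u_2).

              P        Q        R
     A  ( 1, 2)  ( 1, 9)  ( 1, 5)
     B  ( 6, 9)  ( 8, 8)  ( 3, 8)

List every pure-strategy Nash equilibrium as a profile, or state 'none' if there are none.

(A,P): not NE [P1→B gives 6>1; P2→Q gives 9>2]
(A,Q): not NE [P1→B gives 8>1]
(A,R): not NE [P1→B gives 3>1; P2→Q gives 9>5]
(B,P): NE
(B,Q): not NE [P2→P gives 9>8]
(B,R): not NE [P2→P gives 9>8]

NE set: (B,P)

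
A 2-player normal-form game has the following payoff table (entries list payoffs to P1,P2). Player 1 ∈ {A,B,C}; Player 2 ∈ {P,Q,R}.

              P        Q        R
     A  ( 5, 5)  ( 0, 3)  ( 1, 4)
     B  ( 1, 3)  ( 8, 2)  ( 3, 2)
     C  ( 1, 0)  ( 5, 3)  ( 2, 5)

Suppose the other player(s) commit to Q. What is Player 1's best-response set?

BR_1 = {B}

u_1(A vs Q) = 0
u_1(B vs Q) = 8
u_1(C vs Q) = 5
max payoff 8 at {B}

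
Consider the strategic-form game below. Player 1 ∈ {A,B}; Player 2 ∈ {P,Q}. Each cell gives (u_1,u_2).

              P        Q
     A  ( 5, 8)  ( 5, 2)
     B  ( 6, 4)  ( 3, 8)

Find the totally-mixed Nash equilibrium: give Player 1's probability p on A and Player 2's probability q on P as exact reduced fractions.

(p,q) = (2/5, 2/3)

P1 indiff ⇒ q·5+(1-q)·5 = q·6+(1-q)·3 ⇒ q(-1) = (1-q)(-2) ⇒ q = 2/3
P2 indiff ⇒ p·8+(1-p)·4 = p·2+(1-p)·8 ⇒ p(6) = (1-p)(4) ⇒ p = 2/5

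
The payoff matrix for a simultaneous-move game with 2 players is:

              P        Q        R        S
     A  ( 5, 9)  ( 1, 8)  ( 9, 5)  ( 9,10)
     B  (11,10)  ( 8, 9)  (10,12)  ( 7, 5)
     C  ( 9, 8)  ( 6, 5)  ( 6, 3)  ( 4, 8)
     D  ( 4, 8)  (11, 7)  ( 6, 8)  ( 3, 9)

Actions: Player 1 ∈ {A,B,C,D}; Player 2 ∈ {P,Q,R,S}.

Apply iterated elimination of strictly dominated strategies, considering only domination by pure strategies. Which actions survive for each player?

Remaining: P1:{A,B} P2:{P,R,S}

P1 drop C (B beats it: P:11>9 Q:8>6 R:10>6 S:7>4)
P2 drop Q (P beats it: A:9>8 B:10>9 D:8>7)
P1 drop D (A beats it: P:5>4 R:9>6 S:9>3)
P1→{A,B} P2→{P,R,S}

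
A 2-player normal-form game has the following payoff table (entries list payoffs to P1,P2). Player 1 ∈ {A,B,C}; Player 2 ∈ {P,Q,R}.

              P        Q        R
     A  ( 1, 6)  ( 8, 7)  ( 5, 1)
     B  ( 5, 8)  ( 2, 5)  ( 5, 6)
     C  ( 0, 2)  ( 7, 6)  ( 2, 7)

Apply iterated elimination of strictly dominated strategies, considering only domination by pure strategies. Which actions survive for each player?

Survivors P1:{A,B} P2:{P,Q}

P1 drop C (A beats it: P:1>0 Q:8>7 R:5>2)
P2 drop R (P beats it: A:6>1 B:8>6)
P1→{A,B} P2→{P,Q}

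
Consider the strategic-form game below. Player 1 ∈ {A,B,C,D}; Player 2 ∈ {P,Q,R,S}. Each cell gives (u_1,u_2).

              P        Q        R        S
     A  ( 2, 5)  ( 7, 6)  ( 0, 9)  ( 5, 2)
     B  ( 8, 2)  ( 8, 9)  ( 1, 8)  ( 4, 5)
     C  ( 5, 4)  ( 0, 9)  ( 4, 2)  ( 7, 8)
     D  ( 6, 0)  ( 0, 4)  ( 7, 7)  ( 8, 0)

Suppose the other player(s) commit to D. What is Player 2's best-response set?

u_2(P vs D) = 0
u_2(Q vs D) = 4
u_2(R vs D) = 7
u_2(S vs D) = 0
max payoff 7 at {R}

BR_2 = {R}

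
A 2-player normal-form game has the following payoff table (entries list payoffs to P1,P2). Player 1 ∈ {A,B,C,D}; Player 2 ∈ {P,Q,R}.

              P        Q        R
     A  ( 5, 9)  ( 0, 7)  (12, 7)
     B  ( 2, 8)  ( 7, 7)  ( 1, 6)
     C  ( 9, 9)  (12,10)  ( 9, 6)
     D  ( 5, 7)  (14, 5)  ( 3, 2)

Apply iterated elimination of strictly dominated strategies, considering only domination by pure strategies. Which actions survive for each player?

P1 drop B (C beats it: P:9>2 Q:12>7 R:9>1)
P2 drop R (P beats it: A:9>7 C:9>6 D:7>2)
P1 drop A (C beats it: P:9>5 Q:12>0)
P1→{C,D} P2→{P,Q}

IESDS → P1:{C,D} P2:{P,Q}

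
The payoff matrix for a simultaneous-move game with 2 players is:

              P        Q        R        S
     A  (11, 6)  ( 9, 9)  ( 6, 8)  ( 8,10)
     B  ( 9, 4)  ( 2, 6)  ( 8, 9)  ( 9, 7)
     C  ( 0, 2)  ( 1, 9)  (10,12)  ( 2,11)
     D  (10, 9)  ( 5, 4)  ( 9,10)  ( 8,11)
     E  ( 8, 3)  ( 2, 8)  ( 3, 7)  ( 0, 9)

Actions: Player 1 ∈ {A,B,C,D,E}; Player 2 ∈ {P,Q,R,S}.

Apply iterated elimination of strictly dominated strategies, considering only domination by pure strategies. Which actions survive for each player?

IESDS → P1:{B,C,D} P2:{R,S}

P1 drop E (A beats it: P:11>8 Q:9>2 R:6>3 S:8>0)
P2 drop P (R beats it: A:8>6 B:9>4 C:12>2 D:10>9)
P2 drop Q (S beats it: A:10>9 B:7>6 C:11>9 D:11>4)
P1 drop A (B beats it: R:8>6 S:9>8)
P1→{B,C,D} P2→{R,S}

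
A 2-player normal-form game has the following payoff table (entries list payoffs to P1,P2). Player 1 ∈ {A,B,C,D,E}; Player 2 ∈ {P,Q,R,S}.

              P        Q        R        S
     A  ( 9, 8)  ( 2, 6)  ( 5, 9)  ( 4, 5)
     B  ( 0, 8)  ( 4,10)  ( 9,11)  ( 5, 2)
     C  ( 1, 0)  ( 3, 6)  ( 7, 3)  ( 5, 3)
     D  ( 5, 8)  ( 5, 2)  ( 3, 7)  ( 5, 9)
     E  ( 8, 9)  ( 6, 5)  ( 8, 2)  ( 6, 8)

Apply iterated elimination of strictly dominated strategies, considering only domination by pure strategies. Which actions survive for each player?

P1 drop C (E beats it: P:8>1 Q:6>3 R:8>7 S:6>5)
P1 drop D (E beats it: P:8>5 Q:6>5 R:8>3 S:6>5)
P2 drop S (P beats it: A:8>5 B:8>2 E:9>8)
P1→{A,B,E} P2→{P,Q,R}

Remaining: P1:{A,B,E} P2:{P,Q,R}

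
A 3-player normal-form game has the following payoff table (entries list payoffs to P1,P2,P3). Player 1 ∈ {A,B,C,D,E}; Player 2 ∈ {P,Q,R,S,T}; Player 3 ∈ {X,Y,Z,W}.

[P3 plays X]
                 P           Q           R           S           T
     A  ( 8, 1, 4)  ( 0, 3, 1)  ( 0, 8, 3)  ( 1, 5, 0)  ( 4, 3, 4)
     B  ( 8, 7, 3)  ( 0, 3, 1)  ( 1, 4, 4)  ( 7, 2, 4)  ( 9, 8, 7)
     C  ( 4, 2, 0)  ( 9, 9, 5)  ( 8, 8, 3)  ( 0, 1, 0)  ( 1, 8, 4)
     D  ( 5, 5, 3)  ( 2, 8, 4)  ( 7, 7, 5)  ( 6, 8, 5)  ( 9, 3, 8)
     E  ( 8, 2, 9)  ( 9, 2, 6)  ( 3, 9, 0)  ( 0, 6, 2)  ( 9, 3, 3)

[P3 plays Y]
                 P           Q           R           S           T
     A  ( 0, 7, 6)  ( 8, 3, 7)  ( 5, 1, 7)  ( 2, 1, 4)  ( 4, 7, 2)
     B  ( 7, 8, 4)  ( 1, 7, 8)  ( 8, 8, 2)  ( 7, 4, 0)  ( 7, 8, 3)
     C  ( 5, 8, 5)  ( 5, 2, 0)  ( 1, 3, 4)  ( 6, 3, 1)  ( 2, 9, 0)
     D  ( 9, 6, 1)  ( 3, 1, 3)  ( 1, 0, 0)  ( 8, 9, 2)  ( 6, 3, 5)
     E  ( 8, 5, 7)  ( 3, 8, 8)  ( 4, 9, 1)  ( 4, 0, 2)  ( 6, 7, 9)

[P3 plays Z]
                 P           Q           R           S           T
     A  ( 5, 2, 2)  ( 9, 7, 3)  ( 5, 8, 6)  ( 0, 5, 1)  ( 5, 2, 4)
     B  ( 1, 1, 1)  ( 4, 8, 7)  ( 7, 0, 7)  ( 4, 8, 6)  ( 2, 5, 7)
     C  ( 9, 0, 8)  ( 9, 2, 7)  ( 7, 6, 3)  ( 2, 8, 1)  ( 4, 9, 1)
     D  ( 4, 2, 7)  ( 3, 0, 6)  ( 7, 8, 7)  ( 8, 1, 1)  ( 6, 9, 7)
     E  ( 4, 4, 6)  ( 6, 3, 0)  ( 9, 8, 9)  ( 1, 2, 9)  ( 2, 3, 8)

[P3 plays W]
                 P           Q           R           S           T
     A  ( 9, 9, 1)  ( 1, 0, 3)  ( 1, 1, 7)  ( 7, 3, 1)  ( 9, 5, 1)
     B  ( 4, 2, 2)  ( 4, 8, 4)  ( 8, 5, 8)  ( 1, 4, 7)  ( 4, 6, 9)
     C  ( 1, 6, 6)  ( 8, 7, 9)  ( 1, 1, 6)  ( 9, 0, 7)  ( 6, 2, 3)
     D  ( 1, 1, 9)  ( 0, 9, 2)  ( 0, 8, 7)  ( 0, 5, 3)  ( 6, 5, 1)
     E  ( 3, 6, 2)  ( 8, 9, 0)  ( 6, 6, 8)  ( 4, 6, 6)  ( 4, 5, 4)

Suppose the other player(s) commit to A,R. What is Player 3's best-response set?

argmax u_3 = {Y,W}

u_3(X vs A,R) = 3
u_3(Y vs A,R) = 7
u_3(Z vs A,R) = 6
u_3(W vs A,R) = 7
max payoff 7 at {Y,W}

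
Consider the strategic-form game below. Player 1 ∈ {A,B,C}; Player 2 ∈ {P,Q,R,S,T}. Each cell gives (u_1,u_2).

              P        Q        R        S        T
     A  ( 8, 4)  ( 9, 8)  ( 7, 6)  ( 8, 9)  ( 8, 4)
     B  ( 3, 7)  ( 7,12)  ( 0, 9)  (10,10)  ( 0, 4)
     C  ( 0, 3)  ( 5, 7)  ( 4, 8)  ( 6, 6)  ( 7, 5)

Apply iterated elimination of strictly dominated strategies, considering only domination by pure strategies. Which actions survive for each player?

IESDS → P1:{A,B} P2:{Q,S}

P1 drop C (A beats it: P:8>0 Q:9>5 R:7>4 S:8>6 T:8>7)
P2 drop P (Q beats it: A:8>4 B:12>7)
P2 drop R (Q beats it: A:8>6 B:12>9)
P2 drop T (Q beats it: A:8>4 B:12>4)
P1→{A,B} P2→{Q,S}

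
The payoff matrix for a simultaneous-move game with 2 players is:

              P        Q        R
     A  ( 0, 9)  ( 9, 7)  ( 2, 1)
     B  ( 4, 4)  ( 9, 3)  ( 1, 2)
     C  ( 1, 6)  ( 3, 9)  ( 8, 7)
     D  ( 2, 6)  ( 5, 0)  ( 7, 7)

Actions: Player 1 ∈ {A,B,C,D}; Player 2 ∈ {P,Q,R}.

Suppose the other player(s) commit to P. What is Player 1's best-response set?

u_1(A vs P) = 0
u_1(B vs P) = 4
u_1(C vs P) = 1
u_1(D vs P) = 2
max payoff 4 at {B}

P1 best: {B}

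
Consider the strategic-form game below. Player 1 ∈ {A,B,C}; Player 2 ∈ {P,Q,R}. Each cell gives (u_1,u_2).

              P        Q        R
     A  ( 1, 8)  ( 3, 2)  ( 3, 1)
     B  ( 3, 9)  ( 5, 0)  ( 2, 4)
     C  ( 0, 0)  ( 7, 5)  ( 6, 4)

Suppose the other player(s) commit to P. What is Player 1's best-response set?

BR_1 = {B}

u_1(A vs P) = 1
u_1(B vs P) = 3
u_1(C vs P) = 0
max payoff 3 at {B}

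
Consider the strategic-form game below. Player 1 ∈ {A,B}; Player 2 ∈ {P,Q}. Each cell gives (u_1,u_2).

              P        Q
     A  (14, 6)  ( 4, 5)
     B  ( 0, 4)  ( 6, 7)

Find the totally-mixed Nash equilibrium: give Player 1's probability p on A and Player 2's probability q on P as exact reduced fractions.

P1 indiff ⇒ q·14+(1-q)·4 = q·0+(1-q)·6 ⇒ q(14) = (1-q)(2) ⇒ q = 1/8
P2 indiff ⇒ p·6+(1-p)·4 = p·5+(1-p)·7 ⇒ p(1) = (1-p)(3) ⇒ p = 3/4

P1 mixes 3/4 on A; P2 mixes 1/8 on P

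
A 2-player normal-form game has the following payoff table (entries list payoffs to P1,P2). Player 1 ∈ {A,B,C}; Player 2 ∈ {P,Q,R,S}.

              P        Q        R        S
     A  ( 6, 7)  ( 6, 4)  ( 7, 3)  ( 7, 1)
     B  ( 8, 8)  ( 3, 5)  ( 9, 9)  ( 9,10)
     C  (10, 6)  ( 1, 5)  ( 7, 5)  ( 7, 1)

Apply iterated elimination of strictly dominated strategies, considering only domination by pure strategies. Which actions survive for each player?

P2 drop Q (P beats it: A:7>4 B:8>5 C:6>5)
P1 drop A (B beats it: P:8>6 R:9>7 S:9>7)
P1→{B,C} P2→{P,R,S}

Survivors P1:{B,C} P2:{P,R,S}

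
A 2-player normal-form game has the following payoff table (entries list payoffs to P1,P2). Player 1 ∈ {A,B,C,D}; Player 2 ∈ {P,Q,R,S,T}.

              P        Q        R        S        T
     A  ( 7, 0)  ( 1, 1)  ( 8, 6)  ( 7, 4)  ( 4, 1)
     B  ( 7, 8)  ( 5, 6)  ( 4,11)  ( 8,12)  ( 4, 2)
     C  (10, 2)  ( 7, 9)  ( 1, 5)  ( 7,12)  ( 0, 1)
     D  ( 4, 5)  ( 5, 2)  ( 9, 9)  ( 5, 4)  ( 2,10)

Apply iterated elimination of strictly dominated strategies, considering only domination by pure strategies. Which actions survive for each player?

IESDS → P1:{A,B,D} P2:{R,S,T}

P2 drop P (R beats it: A:6>0 B:11>8 C:5>2 D:9>5)
P2 drop Q (S beats it: A:4>1 B:12>6 C:12>9 D:4>2)
P1 drop C (B beats it: R:4>1 S:8>7 T:4>0)
P1→{A,B,D} P2→{R,S,T}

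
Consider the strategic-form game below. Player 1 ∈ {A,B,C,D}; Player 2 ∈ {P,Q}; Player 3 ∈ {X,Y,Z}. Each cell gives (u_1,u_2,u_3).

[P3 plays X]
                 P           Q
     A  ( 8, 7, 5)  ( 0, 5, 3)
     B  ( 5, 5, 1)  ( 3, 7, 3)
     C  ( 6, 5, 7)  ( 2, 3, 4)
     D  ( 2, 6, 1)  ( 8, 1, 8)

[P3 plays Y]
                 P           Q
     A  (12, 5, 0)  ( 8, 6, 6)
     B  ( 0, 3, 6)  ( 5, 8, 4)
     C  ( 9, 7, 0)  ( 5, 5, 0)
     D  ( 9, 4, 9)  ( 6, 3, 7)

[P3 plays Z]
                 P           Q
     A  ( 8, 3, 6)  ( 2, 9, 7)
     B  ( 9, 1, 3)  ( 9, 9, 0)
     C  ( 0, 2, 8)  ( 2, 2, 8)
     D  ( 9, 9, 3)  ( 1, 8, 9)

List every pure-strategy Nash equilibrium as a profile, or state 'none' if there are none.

No pure NE.

(A,P,X): not NE [P3→Z gives 6>5]
(A,P,Y): not NE [P2→Q gives 6>5; P3→Z gives 6>0]
(A,P,Z): not NE [P1→D gives 9>8; P2→Q gives 9>3]
(A,Q,X): not NE [P1→D gives 8>0; P2→P gives 7>5; P3→Z gives 7>3]
(A,Q,Y): not NE [P3→Z gives 7>6]
(A,Q,Z): not NE [P1→B gives 9>2]
(B,P,X): not NE [P1→A gives 8>5; P2→Q gives 7>5; P3→Y gives 6>1]
(B,P,Y): not NE [P1→A gives 12>0; P2→Q gives 8>3]
(B,P,Z): not NE [P2→Q gives 9>1; P3→Y gives 6>3]
(B,Q,X): not NE [P1→D gives 8>3; P3→Y gives 4>3]
(B,Q,Y): not NE [P1→A gives 8>5]
(B,Q,Z): not NE [P3→Y gives 4>0]
(C,P,X): not NE [P1→A gives 8>6; P3→Z gives 8>7]
(C,P,Y): not NE [P1→A gives 12>9; P3→Z gives 8>0]
(C,P,Z): not NE [P1→D gives 9>0]
(C,Q,X): not NE [P1→D gives 8>2; P2→P gives 5>3; P3→Z gives 8>4]
(C,Q,Y): not NE [P1→A gives 8>5; P2→P gives 7>5; P3→Z gives 8>0]
(C,Q,Z): not NE [P1→B gives 9>2]
(D,P,X): not NE [P1→A gives 8>2; P3→Y gives 9>1]
(D,P,Y): not NE [P1→A gives 12>9]
(D,P,Z): not NE [P3→Y gives 9>3]
(D,Q,X): not NE [P2→P gives 6>1; P3→Z gives 9>8]
(D,Q,Y): not NE [P1→A gives 8>6; P2→P gives 4>3; P3→Z gives 9>7]
(D,Q,Z): not NE [P1→B gives 9>1; P2→P gives 9>8]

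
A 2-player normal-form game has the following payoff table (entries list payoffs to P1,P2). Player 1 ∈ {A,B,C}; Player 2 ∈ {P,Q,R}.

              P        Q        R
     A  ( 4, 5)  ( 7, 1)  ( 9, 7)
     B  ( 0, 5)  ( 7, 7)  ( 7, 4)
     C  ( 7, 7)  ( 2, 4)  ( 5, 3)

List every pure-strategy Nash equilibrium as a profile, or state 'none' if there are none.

Nash profiles: (A,R), (B,Q), (C,P)

(A,P): not NE [P1→C gives 7>4; P2→R gives 7>5]
(A,Q): not NE [P2→R gives 7>1]
(A,R): NE
(B,P): not NE [P1→C gives 7>0; P2→Q gives 7>5]
(B,Q): NE
(B,R): not NE [P1→A gives 9>7; P2→Q gives 7>4]
(C,P): NE
(C,Q): not NE [P1→B gives 7>2; P2→P gives 7>4]
(C,R): not NE [P1→A gives 9>5; P2→P gives 7>3]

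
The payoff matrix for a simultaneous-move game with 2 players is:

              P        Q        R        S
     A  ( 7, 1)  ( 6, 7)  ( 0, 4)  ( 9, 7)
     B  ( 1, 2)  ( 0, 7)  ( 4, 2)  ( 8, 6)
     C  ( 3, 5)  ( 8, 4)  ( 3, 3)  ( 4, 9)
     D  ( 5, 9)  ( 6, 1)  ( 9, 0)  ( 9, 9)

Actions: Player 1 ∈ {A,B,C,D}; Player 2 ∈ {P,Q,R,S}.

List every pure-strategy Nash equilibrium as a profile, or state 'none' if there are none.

PSNE = {(A,S), (D,S)}

(A,P): not NE [P2→S gives 7>1]
(A,Q): not NE [P1→C gives 8>6]
(A,R): not NE [P1→D gives 9>0; P2→S gives 7>4]
(A,S): NE
(B,P): not NE [P1→A gives 7>1; P2→Q gives 7>2]
(B,Q): not NE [P1→C gives 8>0]
(B,R): not NE [P1→D gives 9>4; P2→Q gives 7>2]
(B,S): not NE [P1→D gives 9>8; P2→Q gives 7>6]
(C,P): not NE [P1→A gives 7>3; P2→S gives 9>5]
(C,Q): not NE [P2→S gives 9>4]
(C,R): not NE [P1→D gives 9>3; P2→S gives 9>3]
(C,S): not NE [P1→D gives 9>4]
(D,P): not NE [P1→A gives 7>5]
(D,Q): not NE [P1→C gives 8>6; P2→S gives 9>1]
(D,R): not NE [P2→S gives 9>0]
(D,S): NE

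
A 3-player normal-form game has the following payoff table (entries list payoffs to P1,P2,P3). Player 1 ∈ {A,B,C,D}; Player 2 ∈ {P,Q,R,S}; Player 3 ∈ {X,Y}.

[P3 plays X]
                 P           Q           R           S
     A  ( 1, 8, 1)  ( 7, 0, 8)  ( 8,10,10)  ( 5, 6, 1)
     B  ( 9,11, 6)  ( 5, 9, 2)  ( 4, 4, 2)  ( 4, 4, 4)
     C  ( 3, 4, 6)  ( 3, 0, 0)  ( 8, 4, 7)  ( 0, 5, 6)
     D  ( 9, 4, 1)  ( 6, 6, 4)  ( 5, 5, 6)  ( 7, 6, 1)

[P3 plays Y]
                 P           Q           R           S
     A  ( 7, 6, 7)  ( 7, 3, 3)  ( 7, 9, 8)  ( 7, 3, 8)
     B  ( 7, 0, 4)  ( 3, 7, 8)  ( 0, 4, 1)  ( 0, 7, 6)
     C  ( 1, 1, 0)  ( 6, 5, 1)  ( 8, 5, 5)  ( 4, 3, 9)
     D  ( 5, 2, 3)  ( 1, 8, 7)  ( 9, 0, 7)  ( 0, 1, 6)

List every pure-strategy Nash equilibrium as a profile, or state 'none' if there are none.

PSNE = {(A,R,X), (B,P,X)}

(A,P,X): not NE [P1→D gives 9>1; P2→R gives 10>8; P3→Y gives 7>1]
(A,P,Y): not NE [P2→R gives 9>6]
(A,Q,X): not NE [P2→R gives 10>0]
(A,Q,Y): not NE [P2→R gives 9>3; P3→X gives 8>3]
(A,R,X): NE
(A,R,Y): not NE [P1→D gives 9>7; P3→X gives 10>8]
(A,S,X): not NE [P1→D gives 7>5; P2→R gives 10>6; P3→Y gives 8>1]
(A,S,Y): not NE [P2→R gives 9>3]
(B,P,X): NE
(B,P,Y): not NE [P2→S gives 7>0; P3→X gives 6>4]
(B,Q,X): not NE [P1→A gives 7>5; P2→P gives 11>9; P3→Y gives 8>2]
(B,Q,Y): not NE [P1→A gives 7>3]
(B,R,X): not NE [P1→C gives 8>4; P2→P gives 11>4]
(B,R,Y): not NE [P1→D gives 9>0; P2→S gives 7>4; P3→X gives 2>1]
(B,S,X): not NE [P1→D gives 7>4; P2→P gives 11>4; P3→Y gives 6>4]
(B,S,Y): not NE [P1→A gives 7>0]
(C,P,X): not NE [P1→D gives 9>3; P2→S gives 5>4]
(C,P,Y): not NE [P1→B gives 7>1; P2→R gives 5>1; P3→X gives 6>0]
(C,Q,X): not NE [P1→A gives 7>3; P2→S gives 5>0; P3→Y gives 1>0]
(C,Q,Y): not NE [P1→A gives 7>6]
(C,R,X): not NE [P2→S gives 5>4]
(C,R,Y): not NE [P1→D gives 9>8; P3→X gives 7>5]
(C,S,X): not NE [P1→D gives 7>0; P3→Y gives 9>6]
(C,S,Y): not NE [P1→A gives 7>4; P2→R gives 5>3]
(D,P,X): not NE [P2→S gives 6>4; P3→Y gives 3>1]
(D,P,Y): not NE [P1→B gives 7>5; P2→Q gives 8>2]
(D,Q,X): not NE [P1→A gives 7>6; P3→Y gives 7>4]
(D,Q,Y): not NE [P1→A gives 7>1]
(D,R,X): not NE [P1→C gives 8>5; P2→S gives 6>5; P3→Y gives 7>6]
(D,R,Y): not NE [P2→Q gives 8>0]
(D,S,X): not NE [P3→Y gives 6>1]
(D,S,Y): not NE [P1→A gives 7>0; P2→Q gives 8>1]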